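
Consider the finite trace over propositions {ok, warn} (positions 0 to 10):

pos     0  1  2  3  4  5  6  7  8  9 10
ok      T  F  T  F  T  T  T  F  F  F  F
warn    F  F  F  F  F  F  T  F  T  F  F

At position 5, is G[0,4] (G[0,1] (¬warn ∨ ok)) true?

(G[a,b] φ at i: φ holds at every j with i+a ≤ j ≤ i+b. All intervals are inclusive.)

No

Check G[0,1] (¬warn ∨ ok) at every j in [5,9]:
  j=5: holds on [5,6]
  j=6: holds on [6,7]
  j=7: fails at 8
  j=8: fails at 8
  j=9: holds on [9,10]
Fails at j=7 → formula fails.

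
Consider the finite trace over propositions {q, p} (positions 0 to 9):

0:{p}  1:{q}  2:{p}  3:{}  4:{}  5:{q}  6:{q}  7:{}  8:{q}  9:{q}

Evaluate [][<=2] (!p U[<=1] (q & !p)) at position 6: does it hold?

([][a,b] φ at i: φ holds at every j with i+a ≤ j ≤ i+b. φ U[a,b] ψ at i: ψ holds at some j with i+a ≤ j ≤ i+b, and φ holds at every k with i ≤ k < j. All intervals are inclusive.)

Yes

Check (!p U[<=1] (q & !p)) at every j in [6,8]:
  j=6: holds
  j=7: holds
  j=8: holds
All positions satisfy it → formula holds.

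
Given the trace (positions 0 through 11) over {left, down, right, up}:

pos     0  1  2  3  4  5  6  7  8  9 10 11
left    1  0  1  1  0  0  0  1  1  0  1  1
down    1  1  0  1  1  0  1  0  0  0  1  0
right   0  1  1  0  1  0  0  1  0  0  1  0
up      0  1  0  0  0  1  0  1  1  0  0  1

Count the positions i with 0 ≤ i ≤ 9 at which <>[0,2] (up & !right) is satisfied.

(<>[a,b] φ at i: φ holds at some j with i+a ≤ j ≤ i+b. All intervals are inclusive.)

7

Evaluate at each i in [0,9]:
  i=0: ✗ (none in [0,2])
  i=1: ✗ (none in [1,3])
  i=2: ✗ (none in [2,4])
  i=3: ✓ (witness j=5)
  i=4: ✓ (witness j=5)
  i=5: ✓ (witness j=5)
  i=6: ✓ (witness j=8)
  i=7: ✓ (witness j=8)
  i=8: ✓ (witness j=8)
  i=9: ✓ (witness j=11)
Positions where it holds: {3, 4, 5, 6, 7, 8, 9} → 7.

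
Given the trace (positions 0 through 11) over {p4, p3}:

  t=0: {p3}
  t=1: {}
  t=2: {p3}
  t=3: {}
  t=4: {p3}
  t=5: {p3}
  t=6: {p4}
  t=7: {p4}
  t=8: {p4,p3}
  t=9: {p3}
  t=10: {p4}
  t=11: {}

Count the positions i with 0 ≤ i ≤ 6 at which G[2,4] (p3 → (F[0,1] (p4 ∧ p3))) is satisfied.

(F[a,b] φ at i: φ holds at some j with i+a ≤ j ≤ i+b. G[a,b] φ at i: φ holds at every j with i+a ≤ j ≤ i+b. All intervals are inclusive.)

1

Evaluate at each i in [0,6]:
  i=0: ✗ (fails at j=2)
  i=1: ✗ (fails at j=4)
  i=2: ✗ (fails at j=4)
  i=3: ✗ (fails at j=5)
  i=4: ✓ (all of [6,8])
  i=5: ✗ (fails at j=9)
  i=6: ✗ (fails at j=9)
Positions where it holds: {4} → 1.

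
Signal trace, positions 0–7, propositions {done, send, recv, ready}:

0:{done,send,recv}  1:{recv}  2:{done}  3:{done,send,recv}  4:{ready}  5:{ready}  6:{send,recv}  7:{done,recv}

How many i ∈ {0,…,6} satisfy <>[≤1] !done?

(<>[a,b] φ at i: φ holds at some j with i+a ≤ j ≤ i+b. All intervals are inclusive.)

Evaluate at each i in [0,6]:
  i=0: ✓ (witness j=1)
  i=1: ✓ (witness j=1)
  i=2: ✗ (none in [2,3])
  i=3: ✓ (witness j=4)
  i=4: ✓ (witness j=4)
  i=5: ✓ (witness j=5)
  i=6: ✓ (witness j=6)
Positions where it holds: {0, 1, 3, 4, 5, 6} → 6.

6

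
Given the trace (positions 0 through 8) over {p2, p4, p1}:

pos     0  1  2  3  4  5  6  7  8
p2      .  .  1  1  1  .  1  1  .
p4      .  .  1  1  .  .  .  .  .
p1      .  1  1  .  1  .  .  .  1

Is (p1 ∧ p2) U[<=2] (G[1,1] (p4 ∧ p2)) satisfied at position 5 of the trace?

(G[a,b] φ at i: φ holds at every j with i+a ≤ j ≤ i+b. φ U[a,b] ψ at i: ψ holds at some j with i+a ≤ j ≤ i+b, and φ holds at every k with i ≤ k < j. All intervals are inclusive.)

Need some j in [5,7] with G[1,1] (p4 ∧ p2), and (p1 ∧ p2) at every k in [5,j-1].
  j=5: G[1,1] (p4 ∧ p2) — fails at 6.
  j=6: G[1,1] (p4 ∧ p2) — fails at 7.
  j=7: G[1,1] (p4 ∧ p2) — fails at 8.
No j in the window works → until fails.

Does not hold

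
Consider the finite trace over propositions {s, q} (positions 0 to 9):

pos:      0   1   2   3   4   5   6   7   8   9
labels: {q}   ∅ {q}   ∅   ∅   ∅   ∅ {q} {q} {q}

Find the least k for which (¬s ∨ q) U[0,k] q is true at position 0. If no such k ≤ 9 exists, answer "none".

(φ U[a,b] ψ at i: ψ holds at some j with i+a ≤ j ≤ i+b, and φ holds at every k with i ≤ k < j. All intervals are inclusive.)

0

Need earliest j ≥ 0 with q, and (¬s ∨ q) at every k in [0,j-1].
  j=0: rhs holds (empty prefix). k = 0.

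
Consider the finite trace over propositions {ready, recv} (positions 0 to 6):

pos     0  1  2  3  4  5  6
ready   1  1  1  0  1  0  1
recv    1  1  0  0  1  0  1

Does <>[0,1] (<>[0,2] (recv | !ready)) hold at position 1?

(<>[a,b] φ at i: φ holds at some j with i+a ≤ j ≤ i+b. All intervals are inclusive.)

Check <>[0,2] (recv | !ready) at each j in [1,2]:
  j=1: holds (witness at 1)
  j=2: holds (witness at 3)
Found at j=1 → formula holds.

True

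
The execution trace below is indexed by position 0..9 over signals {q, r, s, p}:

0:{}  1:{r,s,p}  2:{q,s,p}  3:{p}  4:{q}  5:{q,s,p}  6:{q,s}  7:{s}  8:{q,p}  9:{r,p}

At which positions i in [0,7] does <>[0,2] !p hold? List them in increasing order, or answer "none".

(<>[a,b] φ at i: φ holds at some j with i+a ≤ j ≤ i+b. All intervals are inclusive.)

Evaluate at each i in [0,7]:
  i=0: ✓ (witness j=0)
  i=1: ✗ (none in [1,3])
  i=2: ✓ (witness j=4)
  i=3: ✓ (witness j=4)
  i=4: ✓ (witness j=4)
  i=5: ✓ (witness j=6)
  i=6: ✓ (witness j=6)
  i=7: ✓ (witness j=7)

0, 2, 3, 4, 5, 6, 7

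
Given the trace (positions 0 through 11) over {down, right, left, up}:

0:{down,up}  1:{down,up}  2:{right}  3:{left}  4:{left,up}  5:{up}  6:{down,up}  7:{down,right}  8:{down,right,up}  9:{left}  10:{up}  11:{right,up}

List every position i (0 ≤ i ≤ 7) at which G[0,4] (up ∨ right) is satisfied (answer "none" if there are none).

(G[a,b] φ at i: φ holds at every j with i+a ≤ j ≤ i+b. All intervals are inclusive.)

Evaluate at each i in [0,7]:
  i=0: ✗ (fails at j=3)
  i=1: ✗ (fails at j=3)
  i=2: ✗ (fails at j=3)
  i=3: ✗ (fails at j=3)
  i=4: ✓ (all of [4,8])
  i=5: ✗ (fails at j=9)
  i=6: ✗ (fails at j=9)
  i=7: ✗ (fails at j=9)

4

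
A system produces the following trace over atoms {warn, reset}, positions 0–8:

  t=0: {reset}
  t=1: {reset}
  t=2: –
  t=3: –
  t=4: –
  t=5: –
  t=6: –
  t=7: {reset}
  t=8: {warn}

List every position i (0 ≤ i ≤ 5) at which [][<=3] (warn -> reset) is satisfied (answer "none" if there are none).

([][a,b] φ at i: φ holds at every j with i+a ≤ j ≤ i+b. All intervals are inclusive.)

0, 1, 2, 3, 4

Evaluate at each i in [0,5]:
  i=0: ✓ (all of [0,3])
  i=1: ✓ (all of [1,4])
  i=2: ✓ (all of [2,5])
  i=3: ✓ (all of [3,6])
  i=4: ✓ (all of [4,7])
  i=5: ✗ (fails at j=8)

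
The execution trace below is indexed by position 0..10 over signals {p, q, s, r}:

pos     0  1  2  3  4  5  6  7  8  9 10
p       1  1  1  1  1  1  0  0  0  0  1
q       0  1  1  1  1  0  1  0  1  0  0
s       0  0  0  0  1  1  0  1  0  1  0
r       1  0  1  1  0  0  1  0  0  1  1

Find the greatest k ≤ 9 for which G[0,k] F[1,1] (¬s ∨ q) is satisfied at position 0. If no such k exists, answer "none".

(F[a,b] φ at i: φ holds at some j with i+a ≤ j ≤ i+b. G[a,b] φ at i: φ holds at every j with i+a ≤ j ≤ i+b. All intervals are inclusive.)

3

F[1,1] (¬s ∨ q) must hold from j=0 onward; find where it first fails.
  j=0: holds
  j=1: holds
  j=2: holds
  j=3: holds
  j=4: fails
Holds on [0,3], so largest k = 3.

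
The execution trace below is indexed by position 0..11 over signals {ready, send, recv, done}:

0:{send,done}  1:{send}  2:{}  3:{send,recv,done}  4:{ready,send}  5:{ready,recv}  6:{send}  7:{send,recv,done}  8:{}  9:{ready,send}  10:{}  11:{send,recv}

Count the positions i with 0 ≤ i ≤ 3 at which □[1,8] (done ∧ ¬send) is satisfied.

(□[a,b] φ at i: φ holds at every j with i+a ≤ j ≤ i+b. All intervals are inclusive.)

0

Evaluate at each i in [0,3]:
  i=0: ✗ (fails at j=1)
  i=1: ✗ (fails at j=2)
  i=2: ✗ (fails at j=3)
  i=3: ✗ (fails at j=4)
Positions where it holds: {} → 0.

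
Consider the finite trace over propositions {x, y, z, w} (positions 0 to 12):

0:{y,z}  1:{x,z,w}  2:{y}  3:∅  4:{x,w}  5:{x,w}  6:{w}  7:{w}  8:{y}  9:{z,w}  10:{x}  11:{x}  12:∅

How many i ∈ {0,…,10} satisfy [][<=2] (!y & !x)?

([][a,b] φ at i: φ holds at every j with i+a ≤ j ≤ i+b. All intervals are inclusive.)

0

Evaluate at each i in [0,10]:
  i=0: ✗ (fails at j=0)
  i=1: ✗ (fails at j=1)
  i=2: ✗ (fails at j=2)
  i=3: ✗ (fails at j=4)
  i=4: ✗ (fails at j=4)
  i=5: ✗ (fails at j=5)
  i=6: ✗ (fails at j=8)
  i=7: ✗ (fails at j=8)
  i=8: ✗ (fails at j=8)
  i=9: ✗ (fails at j=10)
  i=10: ✗ (fails at j=10)
Positions where it holds: {} → 0.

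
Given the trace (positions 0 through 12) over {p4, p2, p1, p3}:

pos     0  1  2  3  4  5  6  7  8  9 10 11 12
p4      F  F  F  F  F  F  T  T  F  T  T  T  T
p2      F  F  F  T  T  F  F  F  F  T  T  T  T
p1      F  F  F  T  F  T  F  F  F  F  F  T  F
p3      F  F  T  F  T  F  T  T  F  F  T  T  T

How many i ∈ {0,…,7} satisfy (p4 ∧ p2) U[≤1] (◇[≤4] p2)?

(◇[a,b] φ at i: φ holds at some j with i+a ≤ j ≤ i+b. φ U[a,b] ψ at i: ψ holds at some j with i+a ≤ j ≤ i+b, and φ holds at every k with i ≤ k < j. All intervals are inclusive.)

8

Evaluate at each i in [0,7]:
  i=0: ✓ (rhs at j=0)
  i=1: ✓ (rhs at j=1)
  i=2: ✓ (rhs at j=2)
  i=3: ✓ (rhs at j=3)
  i=4: ✓ (rhs at j=4)
  i=5: ✓ (rhs at j=5)
  i=6: ✓ (rhs at j=6)
  i=7: ✓ (rhs at j=7)
Positions where it holds: {0, 1, 2, 3, 4, 5, 6, 7} → 8.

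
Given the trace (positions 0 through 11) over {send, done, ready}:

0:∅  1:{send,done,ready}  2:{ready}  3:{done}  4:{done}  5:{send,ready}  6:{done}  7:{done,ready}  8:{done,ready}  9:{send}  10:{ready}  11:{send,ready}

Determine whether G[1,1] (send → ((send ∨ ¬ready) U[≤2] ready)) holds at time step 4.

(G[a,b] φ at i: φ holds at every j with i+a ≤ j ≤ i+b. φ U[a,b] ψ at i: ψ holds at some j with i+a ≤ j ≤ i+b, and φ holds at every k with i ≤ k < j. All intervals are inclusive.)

Check (send → ((send ∨ ¬ready) U[≤2] ready)) at every j in [5,5]:
  j=5: antecedent true; consequent holds → ✓
All positions satisfy it → formula holds.

Holds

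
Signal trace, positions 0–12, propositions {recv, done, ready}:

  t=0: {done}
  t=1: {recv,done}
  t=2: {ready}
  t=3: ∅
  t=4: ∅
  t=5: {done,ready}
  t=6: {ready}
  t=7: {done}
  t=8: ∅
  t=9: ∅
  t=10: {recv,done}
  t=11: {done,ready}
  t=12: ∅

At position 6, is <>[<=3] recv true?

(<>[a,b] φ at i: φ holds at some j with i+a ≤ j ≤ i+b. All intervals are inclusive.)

No

Check recv at each j in [6,9]:
  j=6: false
  j=7: false
  j=8: false
  j=9: false
No position in the window satisfies it → formula fails.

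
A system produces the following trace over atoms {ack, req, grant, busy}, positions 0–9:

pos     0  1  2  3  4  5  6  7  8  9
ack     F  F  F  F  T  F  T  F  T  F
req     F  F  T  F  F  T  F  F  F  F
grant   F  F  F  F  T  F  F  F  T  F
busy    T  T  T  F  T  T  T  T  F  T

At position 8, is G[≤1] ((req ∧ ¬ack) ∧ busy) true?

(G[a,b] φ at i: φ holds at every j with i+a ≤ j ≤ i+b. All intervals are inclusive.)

Does not hold

Check ((req ∧ ¬ack) ∧ busy) at every j in [8,9]:
  j=8: false
  j=9: false
Fails at j=8 → formula fails.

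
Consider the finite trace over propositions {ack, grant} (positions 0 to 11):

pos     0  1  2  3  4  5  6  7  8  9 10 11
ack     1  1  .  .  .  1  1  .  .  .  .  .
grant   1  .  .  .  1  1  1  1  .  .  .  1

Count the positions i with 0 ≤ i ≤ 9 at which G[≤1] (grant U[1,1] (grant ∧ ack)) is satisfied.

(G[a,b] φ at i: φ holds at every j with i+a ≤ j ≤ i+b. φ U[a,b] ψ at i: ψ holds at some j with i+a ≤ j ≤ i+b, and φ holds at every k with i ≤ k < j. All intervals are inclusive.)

Evaluate at each i in [0,9]:
  i=0: ✗ (fails at j=0)
  i=1: ✗ (fails at j=1)
  i=2: ✗ (fails at j=2)
  i=3: ✗ (fails at j=3)
  i=4: ✓ (all of [4,5])
  i=5: ✗ (fails at j=6)
  i=6: ✗ (fails at j=6)
  i=7: ✗ (fails at j=7)
  i=8: ✗ (fails at j=8)
  i=9: ✗ (fails at j=9)
Positions where it holds: {4} → 1.

1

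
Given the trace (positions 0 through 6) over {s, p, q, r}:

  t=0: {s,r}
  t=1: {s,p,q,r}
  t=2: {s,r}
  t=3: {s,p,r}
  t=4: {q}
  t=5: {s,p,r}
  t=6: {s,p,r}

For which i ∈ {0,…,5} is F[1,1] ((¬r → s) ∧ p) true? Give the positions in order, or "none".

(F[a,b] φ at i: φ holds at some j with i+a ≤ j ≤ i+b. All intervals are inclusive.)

Evaluate at each i in [0,5]:
  i=0: ✓ (witness j=1)
  i=1: ✗ (none in [2,2])
  i=2: ✓ (witness j=3)
  i=3: ✗ (none in [4,4])
  i=4: ✓ (witness j=5)
  i=5: ✓ (witness j=6)

0, 2, 4, 5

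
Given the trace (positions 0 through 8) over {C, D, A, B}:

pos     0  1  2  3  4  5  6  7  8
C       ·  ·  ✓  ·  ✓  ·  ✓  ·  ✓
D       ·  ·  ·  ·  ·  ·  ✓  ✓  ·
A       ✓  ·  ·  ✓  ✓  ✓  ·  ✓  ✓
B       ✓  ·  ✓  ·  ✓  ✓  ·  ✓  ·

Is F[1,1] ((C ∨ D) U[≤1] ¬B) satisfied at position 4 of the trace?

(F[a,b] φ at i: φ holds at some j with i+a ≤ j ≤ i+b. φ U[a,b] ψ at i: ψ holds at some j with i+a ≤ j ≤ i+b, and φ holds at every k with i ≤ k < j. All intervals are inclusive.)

Check ((C ∨ D) U[≤1] ¬B) at each j in [5,5]:
  j=5: fails
No position in the window satisfies it → formula fails.

Does not hold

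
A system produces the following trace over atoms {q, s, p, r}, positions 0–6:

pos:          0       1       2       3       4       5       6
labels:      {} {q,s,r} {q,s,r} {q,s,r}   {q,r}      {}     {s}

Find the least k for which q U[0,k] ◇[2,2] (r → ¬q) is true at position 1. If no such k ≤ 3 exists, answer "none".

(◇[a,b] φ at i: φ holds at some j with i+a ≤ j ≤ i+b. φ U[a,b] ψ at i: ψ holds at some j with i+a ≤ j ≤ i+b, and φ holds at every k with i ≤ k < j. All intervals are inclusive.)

2

Need earliest j ≥ 1 with ◇[2,2] (r → ¬q), and q at every k in [1,j-1].
  j=1: rhs fails.
  j=2: rhs fails.
  j=3: rhs holds; lhs holds on [1,2]. k = 2.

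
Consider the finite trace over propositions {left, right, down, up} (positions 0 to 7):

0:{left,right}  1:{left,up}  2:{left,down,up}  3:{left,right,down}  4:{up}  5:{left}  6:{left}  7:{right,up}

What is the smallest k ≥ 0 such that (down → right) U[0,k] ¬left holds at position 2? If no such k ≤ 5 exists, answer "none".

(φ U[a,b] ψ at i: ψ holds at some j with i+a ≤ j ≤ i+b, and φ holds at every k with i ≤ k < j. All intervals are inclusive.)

Need earliest j ≥ 2 with ¬left, and (down → right) at every k in [2,j-1].
  j=2: rhs fails.
  j=3: rhs fails.
  j=4: rhs holds but lhs fails at k=2.
  j=5: rhs fails.
  j=6: rhs fails.
  j=7: rhs holds but lhs fails at k=2.
No witness within the range → none.

none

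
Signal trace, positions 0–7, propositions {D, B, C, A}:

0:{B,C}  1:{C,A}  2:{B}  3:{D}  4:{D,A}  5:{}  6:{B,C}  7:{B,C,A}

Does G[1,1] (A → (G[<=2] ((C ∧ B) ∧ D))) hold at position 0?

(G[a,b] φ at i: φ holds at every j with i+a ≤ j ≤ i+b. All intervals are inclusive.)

Check (A → (G[<=2] ((C ∧ B) ∧ D))) at every j in [1,1]:
  j=1: antecedent true; consequent fails at 1 → ✗
Fails at j=1 → formula fails.

Does not hold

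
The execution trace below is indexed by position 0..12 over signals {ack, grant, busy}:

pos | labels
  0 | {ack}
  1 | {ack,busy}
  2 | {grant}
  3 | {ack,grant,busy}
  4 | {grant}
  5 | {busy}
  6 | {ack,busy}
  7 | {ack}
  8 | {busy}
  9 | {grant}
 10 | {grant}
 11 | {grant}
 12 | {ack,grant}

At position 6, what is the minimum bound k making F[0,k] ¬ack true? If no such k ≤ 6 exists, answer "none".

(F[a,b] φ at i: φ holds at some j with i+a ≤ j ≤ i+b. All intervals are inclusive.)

Scan j = 6,7,… for ¬ack:
  j=6: fails
  j=7: fails
  j=8: holds
First hit at j=8, so smallest k = 8-6 = 2.

2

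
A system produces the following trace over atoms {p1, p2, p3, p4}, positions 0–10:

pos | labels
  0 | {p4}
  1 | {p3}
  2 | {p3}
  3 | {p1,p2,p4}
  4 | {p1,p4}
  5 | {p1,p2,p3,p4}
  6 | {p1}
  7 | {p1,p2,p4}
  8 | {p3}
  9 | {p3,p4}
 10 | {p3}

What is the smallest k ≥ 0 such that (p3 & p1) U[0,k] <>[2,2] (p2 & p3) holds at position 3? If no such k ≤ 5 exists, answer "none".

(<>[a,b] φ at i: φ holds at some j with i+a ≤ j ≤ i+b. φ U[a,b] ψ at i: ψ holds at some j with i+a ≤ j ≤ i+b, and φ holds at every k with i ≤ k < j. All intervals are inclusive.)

Need earliest j ≥ 3 with <>[2,2] (p2 & p3), and (p3 & p1) at every k in [3,j-1].
  j=3: rhs holds (empty prefix). k = 0.

0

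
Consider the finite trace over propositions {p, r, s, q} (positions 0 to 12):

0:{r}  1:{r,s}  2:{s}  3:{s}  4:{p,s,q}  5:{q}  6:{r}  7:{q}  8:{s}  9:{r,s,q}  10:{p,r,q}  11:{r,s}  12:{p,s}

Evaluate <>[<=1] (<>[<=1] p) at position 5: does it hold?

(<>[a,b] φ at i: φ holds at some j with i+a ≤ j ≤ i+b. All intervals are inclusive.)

Check <>[<=1] p at each j in [5,6]:
  j=5: fails (none in [5,6])
  j=6: fails (none in [6,7])
No position in the window satisfies it → formula fails.

No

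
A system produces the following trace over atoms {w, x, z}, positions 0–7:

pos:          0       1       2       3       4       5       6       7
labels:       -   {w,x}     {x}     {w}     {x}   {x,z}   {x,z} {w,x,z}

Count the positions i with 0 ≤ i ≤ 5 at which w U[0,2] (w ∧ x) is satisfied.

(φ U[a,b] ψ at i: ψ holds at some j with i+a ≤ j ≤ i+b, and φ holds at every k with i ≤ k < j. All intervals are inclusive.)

1

Evaluate at each i in [0,5]:
  i=0: ✗ (lhs fails at k=0 before rhs at j=1)
  i=1: ✓ (rhs at j=1)
  i=2: ✗ (no rhs in [2,4])
  i=3: ✗ (no rhs in [3,5])
  i=4: ✗ (no rhs in [4,6])
  i=5: ✗ (lhs fails at k=5 before rhs at j=7)
Positions where it holds: {1} → 1.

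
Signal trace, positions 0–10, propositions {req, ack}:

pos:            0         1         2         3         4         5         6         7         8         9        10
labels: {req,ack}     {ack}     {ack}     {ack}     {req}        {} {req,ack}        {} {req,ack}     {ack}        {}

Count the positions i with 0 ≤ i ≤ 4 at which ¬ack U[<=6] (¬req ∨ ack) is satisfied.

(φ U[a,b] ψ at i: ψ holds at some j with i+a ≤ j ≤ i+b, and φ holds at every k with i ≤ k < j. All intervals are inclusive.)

Evaluate at each i in [0,4]:
  i=0: ✓ (rhs at j=0)
  i=1: ✓ (rhs at j=1)
  i=2: ✓ (rhs at j=2)
  i=3: ✓ (rhs at j=3)
  i=4: ✓ (rhs at j=5; lhs holds on [4,4])
Positions where it holds: {0, 1, 2, 3, 4} → 5.

5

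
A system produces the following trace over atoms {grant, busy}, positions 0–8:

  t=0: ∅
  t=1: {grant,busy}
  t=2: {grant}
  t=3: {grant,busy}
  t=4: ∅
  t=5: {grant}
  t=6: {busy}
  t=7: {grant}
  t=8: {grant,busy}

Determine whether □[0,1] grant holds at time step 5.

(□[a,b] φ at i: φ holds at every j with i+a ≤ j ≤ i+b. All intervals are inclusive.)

No

Check grant at every j in [5,6]:
  j=5: true
  j=6: false
Fails at j=6 → formula fails.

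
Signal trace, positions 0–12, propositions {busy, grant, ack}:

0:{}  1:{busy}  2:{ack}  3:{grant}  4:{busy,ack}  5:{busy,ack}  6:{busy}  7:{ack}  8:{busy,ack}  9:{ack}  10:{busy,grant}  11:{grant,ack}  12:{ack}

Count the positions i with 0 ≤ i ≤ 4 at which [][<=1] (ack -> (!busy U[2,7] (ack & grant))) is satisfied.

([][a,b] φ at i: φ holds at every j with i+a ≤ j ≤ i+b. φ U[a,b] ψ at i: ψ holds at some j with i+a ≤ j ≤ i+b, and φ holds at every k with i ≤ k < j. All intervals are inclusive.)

1

Evaluate at each i in [0,4]:
  i=0: ✓ (all of [0,1])
  i=1: ✗ (fails at j=2)
  i=2: ✗ (fails at j=2)
  i=3: ✗ (fails at j=4)
  i=4: ✗ (fails at j=4)
Positions where it holds: {0} → 1.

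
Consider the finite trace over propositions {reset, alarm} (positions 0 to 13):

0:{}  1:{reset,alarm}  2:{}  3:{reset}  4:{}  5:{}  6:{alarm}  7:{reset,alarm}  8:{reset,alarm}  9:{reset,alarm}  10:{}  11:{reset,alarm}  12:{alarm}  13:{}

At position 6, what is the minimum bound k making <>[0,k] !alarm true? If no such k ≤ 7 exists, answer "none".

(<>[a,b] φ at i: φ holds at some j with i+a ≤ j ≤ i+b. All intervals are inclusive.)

Scan j = 6,7,… for !alarm:
  j=6: fails
  j=7: fails
  j=8: fails
  j=9: fails
  j=10: holds
First hit at j=10, so smallest k = 10-6 = 4.

4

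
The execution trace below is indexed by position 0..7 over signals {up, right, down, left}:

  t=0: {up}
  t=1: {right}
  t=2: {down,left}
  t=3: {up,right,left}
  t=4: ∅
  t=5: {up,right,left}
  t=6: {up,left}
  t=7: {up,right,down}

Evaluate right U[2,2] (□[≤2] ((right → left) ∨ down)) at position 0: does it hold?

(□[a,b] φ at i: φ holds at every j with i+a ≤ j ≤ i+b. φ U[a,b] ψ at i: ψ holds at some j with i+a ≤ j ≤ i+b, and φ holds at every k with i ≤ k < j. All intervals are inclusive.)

Need some j in [2,2] with □[≤2] ((right → left) ∨ down), and right at every k in [0,j-1].
  j=2: □[≤2] ((right → left) ∨ down) holds, but right fails at k=0 → not this j.
No j in the window works → until fails.

No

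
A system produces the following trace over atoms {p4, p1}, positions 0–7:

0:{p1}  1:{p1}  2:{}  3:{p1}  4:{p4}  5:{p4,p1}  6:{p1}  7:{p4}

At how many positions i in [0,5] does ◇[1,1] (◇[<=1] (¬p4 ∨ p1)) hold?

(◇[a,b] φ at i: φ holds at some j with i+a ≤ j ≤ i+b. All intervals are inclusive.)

Evaluate at each i in [0,5]:
  i=0: ✓ (witness j=1)
  i=1: ✓ (witness j=2)
  i=2: ✓ (witness j=3)
  i=3: ✓ (witness j=4)
  i=4: ✓ (witness j=5)
  i=5: ✓ (witness j=6)
Positions where it holds: {0, 1, 2, 3, 4, 5} → 6.

6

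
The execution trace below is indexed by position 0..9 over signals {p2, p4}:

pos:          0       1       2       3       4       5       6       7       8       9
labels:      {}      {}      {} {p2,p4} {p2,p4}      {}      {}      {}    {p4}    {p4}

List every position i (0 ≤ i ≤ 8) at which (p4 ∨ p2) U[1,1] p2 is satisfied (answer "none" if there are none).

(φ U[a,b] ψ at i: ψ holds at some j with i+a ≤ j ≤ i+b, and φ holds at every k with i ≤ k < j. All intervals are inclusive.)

3

Evaluate at each i in [0,8]:
  i=0: ✗ (no rhs in [1,1])
  i=1: ✗ (no rhs in [2,2])
  i=2: ✗ (lhs fails at k=2 before rhs at j=3)
  i=3: ✓ (rhs at j=4; lhs holds on [3,3])
  i=4: ✗ (no rhs in [5,5])
  i=5: ✗ (no rhs in [6,6])
  i=6: ✗ (no rhs in [7,7])
  i=7: ✗ (no rhs in [8,8])
  i=8: ✗ (no rhs in [9,9])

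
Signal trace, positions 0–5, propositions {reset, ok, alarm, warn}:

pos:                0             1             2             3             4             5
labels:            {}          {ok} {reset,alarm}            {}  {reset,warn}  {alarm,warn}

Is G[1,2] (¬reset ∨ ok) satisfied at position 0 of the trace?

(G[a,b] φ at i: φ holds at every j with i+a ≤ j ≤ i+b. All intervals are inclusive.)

Check (¬reset ∨ ok) at every j in [1,2]:
  j=1: true
  j=2: false
Fails at j=2 → formula fails.

False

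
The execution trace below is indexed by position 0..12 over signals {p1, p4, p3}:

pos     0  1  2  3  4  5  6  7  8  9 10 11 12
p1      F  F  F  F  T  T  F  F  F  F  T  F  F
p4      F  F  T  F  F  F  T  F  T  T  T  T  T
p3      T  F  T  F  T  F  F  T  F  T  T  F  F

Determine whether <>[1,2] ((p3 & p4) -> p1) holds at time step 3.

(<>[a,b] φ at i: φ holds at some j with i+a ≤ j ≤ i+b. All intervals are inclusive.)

Check ((p3 & p4) -> p1) at each j in [4,5]:
  j=4: true
  j=5: true
Found at j=4 → formula holds.

Yes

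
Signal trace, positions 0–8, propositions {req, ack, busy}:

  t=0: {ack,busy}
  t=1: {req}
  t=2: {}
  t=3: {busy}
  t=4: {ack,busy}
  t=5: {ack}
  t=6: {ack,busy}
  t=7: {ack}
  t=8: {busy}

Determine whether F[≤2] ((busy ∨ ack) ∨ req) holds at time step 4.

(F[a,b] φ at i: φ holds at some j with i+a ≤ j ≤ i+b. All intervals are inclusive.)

Check ((busy ∨ ack) ∨ req) at each j in [4,6]:
  j=4: true
  j=5: true
  j=6: true
Found at j=4 → formula holds.

Holds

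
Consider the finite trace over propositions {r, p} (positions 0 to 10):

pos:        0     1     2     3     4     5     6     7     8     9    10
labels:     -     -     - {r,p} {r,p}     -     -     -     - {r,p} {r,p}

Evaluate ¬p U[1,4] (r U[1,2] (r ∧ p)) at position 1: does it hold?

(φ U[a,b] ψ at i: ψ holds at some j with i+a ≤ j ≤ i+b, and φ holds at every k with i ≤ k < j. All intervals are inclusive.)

Yes

Need some j in [2,5] with (r U[1,2] (r ∧ p)), and ¬p at every k in [1,j-1].
  j=2: (r U[1,2] (r ∧ p)) — fails.
  j=3: (r U[1,2] (r ∧ p)) holds; ¬p holds at every k in [1,2] → satisfied.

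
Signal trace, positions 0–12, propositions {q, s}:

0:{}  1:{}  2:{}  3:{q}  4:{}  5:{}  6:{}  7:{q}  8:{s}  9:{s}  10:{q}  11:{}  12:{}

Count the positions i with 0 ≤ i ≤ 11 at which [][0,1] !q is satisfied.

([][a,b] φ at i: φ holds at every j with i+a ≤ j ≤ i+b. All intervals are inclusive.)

Evaluate at each i in [0,11]:
  i=0: ✓ (all of [0,1])
  i=1: ✓ (all of [1,2])
  i=2: ✗ (fails at j=3)
  i=3: ✗ (fails at j=3)
  i=4: ✓ (all of [4,5])
  i=5: ✓ (all of [5,6])
  i=6: ✗ (fails at j=7)
  i=7: ✗ (fails at j=7)
  i=8: ✓ (all of [8,9])
  i=9: ✗ (fails at j=10)
  i=10: ✗ (fails at j=10)
  i=11: ✓ (all of [11,12])
Positions where it holds: {0, 1, 4, 5, 8, 11} → 6.

6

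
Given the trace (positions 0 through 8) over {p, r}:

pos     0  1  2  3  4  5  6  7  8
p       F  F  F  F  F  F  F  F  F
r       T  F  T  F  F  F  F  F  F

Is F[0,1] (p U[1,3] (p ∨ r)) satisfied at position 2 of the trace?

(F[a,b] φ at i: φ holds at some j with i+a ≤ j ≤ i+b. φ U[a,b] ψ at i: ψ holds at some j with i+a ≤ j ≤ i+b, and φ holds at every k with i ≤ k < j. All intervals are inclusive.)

Check (p U[1,3] (p ∨ r)) at each j in [2,3]:
  j=2: fails
  j=3: fails
No position in the window satisfies it → formula fails.

False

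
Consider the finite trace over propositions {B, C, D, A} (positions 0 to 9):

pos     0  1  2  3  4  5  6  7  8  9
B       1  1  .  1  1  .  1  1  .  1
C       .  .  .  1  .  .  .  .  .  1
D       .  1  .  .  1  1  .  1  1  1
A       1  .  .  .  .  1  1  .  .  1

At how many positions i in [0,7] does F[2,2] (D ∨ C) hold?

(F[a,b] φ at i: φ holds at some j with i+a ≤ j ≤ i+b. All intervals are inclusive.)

6

Evaluate at each i in [0,7]:
  i=0: ✗ (none in [2,2])
  i=1: ✓ (witness j=3)
  i=2: ✓ (witness j=4)
  i=3: ✓ (witness j=5)
  i=4: ✗ (none in [6,6])
  i=5: ✓ (witness j=7)
  i=6: ✓ (witness j=8)
  i=7: ✓ (witness j=9)
Positions where it holds: {1, 2, 3, 5, 6, 7} → 6.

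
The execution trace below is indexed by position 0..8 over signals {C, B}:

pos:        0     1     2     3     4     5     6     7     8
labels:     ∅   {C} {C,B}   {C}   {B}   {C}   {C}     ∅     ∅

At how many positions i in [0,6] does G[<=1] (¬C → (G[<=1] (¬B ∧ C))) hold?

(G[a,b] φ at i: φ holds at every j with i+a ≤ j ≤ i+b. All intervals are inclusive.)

3

Evaluate at each i in [0,6]:
  i=0: ✗ (fails at j=0)
  i=1: ✓ (all of [1,2])
  i=2: ✓ (all of [2,3])
  i=3: ✗ (fails at j=4)
  i=4: ✗ (fails at j=4)
  i=5: ✓ (all of [5,6])
  i=6: ✗ (fails at j=7)
Positions where it holds: {1, 2, 5} → 3.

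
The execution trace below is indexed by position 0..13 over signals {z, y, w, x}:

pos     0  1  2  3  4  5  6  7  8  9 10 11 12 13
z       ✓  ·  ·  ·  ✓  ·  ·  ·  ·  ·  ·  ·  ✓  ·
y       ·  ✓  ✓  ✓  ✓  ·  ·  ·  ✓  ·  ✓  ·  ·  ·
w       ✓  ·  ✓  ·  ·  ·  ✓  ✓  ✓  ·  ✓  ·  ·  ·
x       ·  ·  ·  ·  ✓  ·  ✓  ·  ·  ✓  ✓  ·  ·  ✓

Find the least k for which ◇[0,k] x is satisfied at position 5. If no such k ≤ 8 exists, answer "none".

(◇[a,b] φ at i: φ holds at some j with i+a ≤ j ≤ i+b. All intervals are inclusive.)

1

Scan j = 5,6,… for x:
  j=5: fails
  j=6: holds
First hit at j=6, so smallest k = 6-5 = 1.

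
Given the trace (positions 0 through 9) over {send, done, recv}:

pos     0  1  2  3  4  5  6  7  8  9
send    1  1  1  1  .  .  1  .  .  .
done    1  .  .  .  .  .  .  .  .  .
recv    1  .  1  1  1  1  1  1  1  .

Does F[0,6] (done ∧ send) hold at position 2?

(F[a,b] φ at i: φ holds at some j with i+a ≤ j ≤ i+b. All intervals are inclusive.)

Check (done ∧ send) at each j in [2,8]:
  j=2: false
  j=3: false
  j=4: false
  j=5: false
  j=6: false
  j=7: false
  j=8: false
No position in the window satisfies it → formula fails.

No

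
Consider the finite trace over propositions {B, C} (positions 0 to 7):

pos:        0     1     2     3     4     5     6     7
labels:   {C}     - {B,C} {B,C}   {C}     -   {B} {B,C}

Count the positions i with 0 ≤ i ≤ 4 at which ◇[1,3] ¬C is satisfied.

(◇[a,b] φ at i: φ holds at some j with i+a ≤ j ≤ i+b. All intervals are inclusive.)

Evaluate at each i in [0,4]:
  i=0: ✓ (witness j=1)
  i=1: ✗ (none in [2,4])
  i=2: ✓ (witness j=5)
  i=3: ✓ (witness j=5)
  i=4: ✓ (witness j=5)
Positions where it holds: {0, 2, 3, 4} → 4.

4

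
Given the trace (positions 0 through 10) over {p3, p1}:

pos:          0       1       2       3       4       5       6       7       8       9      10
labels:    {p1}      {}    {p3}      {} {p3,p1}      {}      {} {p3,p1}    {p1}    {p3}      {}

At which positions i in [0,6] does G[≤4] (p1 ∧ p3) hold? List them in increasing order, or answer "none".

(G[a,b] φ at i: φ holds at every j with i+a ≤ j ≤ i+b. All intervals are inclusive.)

Evaluate at each i in [0,6]:
  i=0: ✗ (fails at j=0)
  i=1: ✗ (fails at j=1)
  i=2: ✗ (fails at j=2)
  i=3: ✗ (fails at j=3)
  i=4: ✗ (fails at j=5)
  i=5: ✗ (fails at j=5)
  i=6: ✗ (fails at j=6)

none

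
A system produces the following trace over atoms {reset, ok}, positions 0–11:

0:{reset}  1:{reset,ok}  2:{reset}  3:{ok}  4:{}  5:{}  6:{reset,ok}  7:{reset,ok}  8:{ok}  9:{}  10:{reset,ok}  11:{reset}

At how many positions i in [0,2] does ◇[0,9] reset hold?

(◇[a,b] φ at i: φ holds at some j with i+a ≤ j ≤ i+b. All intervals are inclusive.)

Evaluate at each i in [0,2]:
  i=0: ✓ (witness j=0)
  i=1: ✓ (witness j=1)
  i=2: ✓ (witness j=2)
Positions where it holds: {0, 1, 2} → 3.

3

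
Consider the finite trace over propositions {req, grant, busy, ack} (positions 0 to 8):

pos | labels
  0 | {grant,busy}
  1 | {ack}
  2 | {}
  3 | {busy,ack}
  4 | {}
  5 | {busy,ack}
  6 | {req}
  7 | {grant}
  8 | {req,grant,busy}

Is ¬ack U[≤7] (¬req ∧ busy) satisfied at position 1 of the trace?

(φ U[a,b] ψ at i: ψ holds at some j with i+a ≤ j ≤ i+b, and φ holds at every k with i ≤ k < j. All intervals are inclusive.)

No

Need some j in [1,8] with (¬req ∧ busy), and ¬ack at every k in [1,j-1].
  j=1: (¬req ∧ busy) false.
  j=2: (¬req ∧ busy) false.
  j=3: (¬req ∧ busy) holds, but ¬ack fails at k=1 → not this j.
  j=4: (¬req ∧ busy) false.
  j=5: (¬req ∧ busy) holds, but ¬ack fails at k=1 → not this j.
  j=6: (¬req ∧ busy) false.
  j=7: (¬req ∧ busy) false.
  j=8: (¬req ∧ busy) false.
No j in the window works → until fails.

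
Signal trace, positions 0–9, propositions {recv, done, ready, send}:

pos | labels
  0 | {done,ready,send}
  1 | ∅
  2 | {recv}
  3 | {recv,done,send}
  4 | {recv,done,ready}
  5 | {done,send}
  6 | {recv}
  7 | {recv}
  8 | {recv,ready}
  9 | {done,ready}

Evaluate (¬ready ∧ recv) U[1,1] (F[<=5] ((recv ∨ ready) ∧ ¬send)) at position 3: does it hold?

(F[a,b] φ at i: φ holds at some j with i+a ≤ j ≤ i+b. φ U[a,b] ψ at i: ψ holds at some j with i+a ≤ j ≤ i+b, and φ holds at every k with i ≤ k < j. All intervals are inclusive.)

Need some j in [4,4] with F[<=5] ((recv ∨ ready) ∧ ¬send), and (¬ready ∧ recv) at every k in [3,j-1].
  j=4: F[<=5] ((recv ∨ ready) ∧ ¬send) holds; (¬ready ∧ recv) holds at every k in [3,3] → satisfied.

Holds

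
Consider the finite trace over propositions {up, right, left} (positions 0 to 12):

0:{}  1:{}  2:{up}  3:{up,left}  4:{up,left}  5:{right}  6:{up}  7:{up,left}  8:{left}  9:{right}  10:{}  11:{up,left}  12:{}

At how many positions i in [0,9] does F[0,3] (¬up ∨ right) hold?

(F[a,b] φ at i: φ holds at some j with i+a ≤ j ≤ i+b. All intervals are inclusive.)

10

Evaluate at each i in [0,9]:
  i=0: ✓ (witness j=0)
  i=1: ✓ (witness j=1)
  i=2: ✓ (witness j=5)
  i=3: ✓ (witness j=5)
  i=4: ✓ (witness j=5)
  i=5: ✓ (witness j=5)
  i=6: ✓ (witness j=8)
  i=7: ✓ (witness j=8)
  i=8: ✓ (witness j=8)
  i=9: ✓ (witness j=9)
Positions where it holds: {0, 1, 2, 3, 4, 5, 6, 7, 8, 9} → 10.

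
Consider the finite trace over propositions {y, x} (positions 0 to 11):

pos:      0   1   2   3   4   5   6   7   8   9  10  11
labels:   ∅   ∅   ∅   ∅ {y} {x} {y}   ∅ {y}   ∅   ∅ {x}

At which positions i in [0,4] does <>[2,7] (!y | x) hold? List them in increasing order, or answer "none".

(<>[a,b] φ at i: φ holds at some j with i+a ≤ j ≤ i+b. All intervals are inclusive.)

0, 1, 2, 3, 4

Evaluate at each i in [0,4]:
  i=0: ✓ (witness j=2)
  i=1: ✓ (witness j=3)
  i=2: ✓ (witness j=5)
  i=3: ✓ (witness j=5)
  i=4: ✓ (witness j=7)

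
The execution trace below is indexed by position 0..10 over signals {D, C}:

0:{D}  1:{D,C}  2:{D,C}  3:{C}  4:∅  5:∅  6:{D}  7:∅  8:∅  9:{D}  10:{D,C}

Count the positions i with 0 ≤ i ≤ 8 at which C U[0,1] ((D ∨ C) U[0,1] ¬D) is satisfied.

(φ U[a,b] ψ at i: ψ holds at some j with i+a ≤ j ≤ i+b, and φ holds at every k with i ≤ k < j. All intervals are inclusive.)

Evaluate at each i in [0,8]:
  i=0: ✗ (no rhs in [0,1])
  i=1: ✓ (rhs at j=2; lhs holds on [1,1])
  i=2: ✓ (rhs at j=2)
  i=3: ✓ (rhs at j=3)
  i=4: ✓ (rhs at j=4)
  i=5: ✓ (rhs at j=5)
  i=6: ✓ (rhs at j=6)
  i=7: ✓ (rhs at j=7)
  i=8: ✓ (rhs at j=8)
Positions where it holds: {1, 2, 3, 4, 5, 6, 7, 8} → 8.

8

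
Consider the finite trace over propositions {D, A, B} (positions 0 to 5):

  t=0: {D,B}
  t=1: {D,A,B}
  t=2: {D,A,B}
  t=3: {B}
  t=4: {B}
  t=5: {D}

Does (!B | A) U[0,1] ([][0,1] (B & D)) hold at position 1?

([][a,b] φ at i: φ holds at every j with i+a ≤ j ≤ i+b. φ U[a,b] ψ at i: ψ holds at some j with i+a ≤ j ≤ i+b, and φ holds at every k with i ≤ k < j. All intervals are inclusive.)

Yes

Need some j in [1,2] with [][0,1] (B & D), and (!B | A) at every k in [1,j-1].
  j=1: [][0,1] (B & D) holds; no prefix to check → satisfied.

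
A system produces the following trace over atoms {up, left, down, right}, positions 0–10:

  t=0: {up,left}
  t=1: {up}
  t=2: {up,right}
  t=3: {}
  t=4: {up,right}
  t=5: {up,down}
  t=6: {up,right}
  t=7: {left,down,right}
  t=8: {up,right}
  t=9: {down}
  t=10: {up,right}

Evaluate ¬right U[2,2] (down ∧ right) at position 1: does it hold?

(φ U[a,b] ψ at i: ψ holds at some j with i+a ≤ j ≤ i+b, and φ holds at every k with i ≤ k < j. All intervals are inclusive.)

Need some j in [3,3] with (down ∧ right), and ¬right at every k in [1,j-1].
  j=3: (down ∧ right) false.
No j in the window works → until fails.

Does not hold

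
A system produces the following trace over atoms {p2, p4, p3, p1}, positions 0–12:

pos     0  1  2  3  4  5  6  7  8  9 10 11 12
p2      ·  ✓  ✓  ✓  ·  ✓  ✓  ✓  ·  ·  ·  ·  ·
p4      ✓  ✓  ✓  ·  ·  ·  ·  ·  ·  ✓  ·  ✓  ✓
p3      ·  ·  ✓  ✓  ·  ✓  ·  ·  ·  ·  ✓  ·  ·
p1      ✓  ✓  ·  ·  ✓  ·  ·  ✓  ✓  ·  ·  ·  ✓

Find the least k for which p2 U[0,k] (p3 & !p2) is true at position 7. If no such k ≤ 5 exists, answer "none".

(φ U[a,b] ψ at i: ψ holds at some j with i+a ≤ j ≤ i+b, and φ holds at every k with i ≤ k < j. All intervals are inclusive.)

none

Need earliest j ≥ 7 with (p3 & !p2), and p2 at every k in [7,j-1].
  j=7: rhs fails.
  j=8: rhs fails.
  j=9: rhs fails.
  j=10: rhs holds but lhs fails at k=8.
  j=11: rhs fails.
  j=12: rhs fails.
No witness within the range → none.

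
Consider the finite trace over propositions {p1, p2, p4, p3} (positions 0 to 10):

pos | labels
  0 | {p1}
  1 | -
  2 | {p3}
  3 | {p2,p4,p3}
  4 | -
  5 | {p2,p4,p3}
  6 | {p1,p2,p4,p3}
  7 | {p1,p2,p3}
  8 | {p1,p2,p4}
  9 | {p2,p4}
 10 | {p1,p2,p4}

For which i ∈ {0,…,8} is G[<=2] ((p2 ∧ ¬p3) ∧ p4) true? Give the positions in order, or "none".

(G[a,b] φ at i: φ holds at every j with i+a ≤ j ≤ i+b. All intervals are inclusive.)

8

Evaluate at each i in [0,8]:
  i=0: ✗ (fails at j=0)
  i=1: ✗ (fails at j=1)
  i=2: ✗ (fails at j=2)
  i=3: ✗ (fails at j=3)
  i=4: ✗ (fails at j=4)
  i=5: ✗ (fails at j=5)
  i=6: ✗ (fails at j=6)
  i=7: ✗ (fails at j=7)
  i=8: ✓ (all of [8,10])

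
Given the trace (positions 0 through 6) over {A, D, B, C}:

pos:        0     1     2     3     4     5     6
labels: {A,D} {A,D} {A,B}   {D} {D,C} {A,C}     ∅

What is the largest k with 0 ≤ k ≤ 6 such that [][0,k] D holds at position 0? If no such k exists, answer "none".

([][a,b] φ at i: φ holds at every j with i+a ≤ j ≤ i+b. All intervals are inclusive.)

D must hold from j=0 onward; find where it first fails.
  j=0: holds
  j=1: holds
  j=2: fails
Holds on [0,1], so largest k = 1.

1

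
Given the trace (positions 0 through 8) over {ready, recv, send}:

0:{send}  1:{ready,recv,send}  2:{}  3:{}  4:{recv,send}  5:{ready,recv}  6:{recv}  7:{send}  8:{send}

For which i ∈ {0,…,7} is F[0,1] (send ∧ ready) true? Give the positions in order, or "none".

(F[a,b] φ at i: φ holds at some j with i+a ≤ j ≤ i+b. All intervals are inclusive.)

0, 1

Evaluate at each i in [0,7]:
  i=0: ✓ (witness j=1)
  i=1: ✓ (witness j=1)
  i=2: ✗ (none in [2,3])
  i=3: ✗ (none in [3,4])
  i=4: ✗ (none in [4,5])
  i=5: ✗ (none in [5,6])
  i=6: ✗ (none in [6,7])
  i=7: ✗ (none in [7,8])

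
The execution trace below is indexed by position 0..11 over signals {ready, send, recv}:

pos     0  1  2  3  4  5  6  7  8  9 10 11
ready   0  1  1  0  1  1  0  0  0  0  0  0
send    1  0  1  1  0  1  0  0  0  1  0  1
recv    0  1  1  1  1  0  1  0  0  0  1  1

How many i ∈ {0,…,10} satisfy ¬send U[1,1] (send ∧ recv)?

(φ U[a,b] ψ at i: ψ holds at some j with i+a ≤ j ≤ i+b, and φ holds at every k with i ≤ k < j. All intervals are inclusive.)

Evaluate at each i in [0,10]:
  i=0: ✗ (no rhs in [1,1])
  i=1: ✓ (rhs at j=2; lhs holds on [1,1])
  i=2: ✗ (lhs fails at k=2 before rhs at j=3)
  i=3: ✗ (no rhs in [4,4])
  i=4: ✗ (no rhs in [5,5])
  i=5: ✗ (no rhs in [6,6])
  i=6: ✗ (no rhs in [7,7])
  i=7: ✗ (no rhs in [8,8])
  i=8: ✗ (no rhs in [9,9])
  i=9: ✗ (no rhs in [10,10])
  i=10: ✓ (rhs at j=11; lhs holds on [10,10])
Positions where it holds: {1, 10} → 2.

2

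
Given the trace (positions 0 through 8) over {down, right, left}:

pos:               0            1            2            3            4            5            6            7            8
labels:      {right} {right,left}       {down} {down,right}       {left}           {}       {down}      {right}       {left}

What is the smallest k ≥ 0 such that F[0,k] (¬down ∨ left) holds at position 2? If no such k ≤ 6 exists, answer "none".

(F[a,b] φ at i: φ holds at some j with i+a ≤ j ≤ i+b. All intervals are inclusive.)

Scan j = 2,3,… for (¬down ∨ left):
  j=2: fails
  j=3: fails
  j=4: holds
First hit at j=4, so smallest k = 4-2 = 2.

2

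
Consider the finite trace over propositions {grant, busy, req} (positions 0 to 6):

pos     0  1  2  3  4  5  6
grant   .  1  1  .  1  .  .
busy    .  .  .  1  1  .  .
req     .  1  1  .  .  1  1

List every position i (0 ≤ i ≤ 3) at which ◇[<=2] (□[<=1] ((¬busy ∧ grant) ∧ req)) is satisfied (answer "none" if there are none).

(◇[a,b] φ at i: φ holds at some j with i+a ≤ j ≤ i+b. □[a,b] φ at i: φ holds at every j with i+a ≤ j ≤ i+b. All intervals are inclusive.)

0, 1

Evaluate at each i in [0,3]:
  i=0: ✓ (witness j=1)
  i=1: ✓ (witness j=1)
  i=2: ✗ (none in [2,4])
  i=3: ✗ (none in [3,5])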